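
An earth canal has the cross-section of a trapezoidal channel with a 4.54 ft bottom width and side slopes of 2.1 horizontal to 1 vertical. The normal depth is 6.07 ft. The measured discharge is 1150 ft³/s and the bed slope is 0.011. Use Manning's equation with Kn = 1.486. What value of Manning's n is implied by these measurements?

n = 0.0309

With bottom width b = 4.54 ft and side slope z = 2.1: A = (b + zy)y = (4.54 + 2.1×6.07)×6.07 = 104.9 ft²; P = b + 2y√(1+z²) = 4.54 + 2×6.07×2.326 = 32.78 ft.
Hydraulic radius R = A/P = 104.9/32.78 = 3.201 ft.
Rearranging Manning's equation: n = (1.486/Q) A R^(2/3) S^(1/2) = (1.486/1150) × 104.9 × 3.201^(2/3) × √0.011 = 0.0309.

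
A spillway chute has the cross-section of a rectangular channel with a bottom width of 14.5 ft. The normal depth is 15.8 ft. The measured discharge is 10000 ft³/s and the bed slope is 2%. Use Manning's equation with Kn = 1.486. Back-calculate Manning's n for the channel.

Flow area A = b·y = 14.5 × 15.8 = 229.1 ft². Wetted perimeter P = b + 2y = 14.5 + 2×15.8 = 46.1 ft.
Hydraulic radius R = A/P = 229.1/46.1 = 4.97 ft.
Rearranging Manning's equation: n = (1.486/Q) A R^(2/3) S^(1/2) = (1.486/10000) × 229.1 × 4.97^(2/3) × √0.02 = 0.014.

n = 0.014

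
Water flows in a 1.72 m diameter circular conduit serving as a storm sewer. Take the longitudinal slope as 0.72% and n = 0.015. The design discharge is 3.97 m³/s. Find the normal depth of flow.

y_n = 0.89 m

Manning's equation rearranged: A R^(2/3) = nQ / (1·√S) = 0.015 × 3.97 / (√0.0072) = 0.7018.
At y = 0.646 m: A R^(2/3) = 0.3972 — short.
At y = 1.03 m: A R^(2/3) = 0.8867 — over.
At y = 0.89 m: A R^(2/3) = 0.7012 — matches.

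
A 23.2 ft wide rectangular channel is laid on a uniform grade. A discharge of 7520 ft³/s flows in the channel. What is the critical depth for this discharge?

For a rectangular channel, critical depth y_c = (q²/g)^(1/3) where q = Q/b = 7520/23.2 = 324.1 ft²/s.
So y_c = (324.1²/32.2)^(1/3) = 14.8 ft.

y_c = 14.8 ft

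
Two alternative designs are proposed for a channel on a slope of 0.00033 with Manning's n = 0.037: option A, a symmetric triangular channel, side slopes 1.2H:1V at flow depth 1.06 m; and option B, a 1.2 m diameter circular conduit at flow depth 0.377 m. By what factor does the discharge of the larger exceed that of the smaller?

6.83

Channel A: For a triangular section with side slope z = 1.2: A = zy² = 1.2×1.06² = 1.348 m²; P = 2y√(1+z²) = 2×1.06×1.562 = 3.312 m. Hydraulic radius R = A/P = 1.348/3.312 = 0.4072 m. Q_A = (1/0.037)·1.348·0.4072^(2/3)·√0.00033 = 0.3637 m³/s.
Channel B: For a circular section of diameter D = 1.2 m at depth y = 0.377 m, the central angle is θ = 2 arccos(1 − 2y/D) = 2.38 rad. Then A = (D²/8)(θ − sin θ) = 0.3042 m² and P = Dθ/2 = 1.428 m. Hydraulic radius R = A/P = 0.3042/1.428 = 0.213 m. Q_B = (1/0.037)·0.3042·0.213^(2/3)·√0.00033 = 0.05327 m³/s.
The larger discharge is 0.3637 m³/s and the smaller is 0.05327 m³/s; the ratio is 6.83.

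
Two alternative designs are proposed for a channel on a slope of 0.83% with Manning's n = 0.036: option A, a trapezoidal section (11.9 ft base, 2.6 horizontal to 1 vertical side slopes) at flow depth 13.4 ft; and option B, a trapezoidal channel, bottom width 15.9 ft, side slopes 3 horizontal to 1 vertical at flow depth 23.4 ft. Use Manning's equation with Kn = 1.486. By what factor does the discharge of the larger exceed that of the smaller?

Channel A: With bottom width b = 11.9 ft and side slope z = 2.6: A = (b + zy)y = (11.9 + 2.6×13.4)×13.4 = 626.3 ft²; P = b + 2y√(1+z²) = 11.9 + 2×13.4×2.786 = 86.56 ft. Hydraulic radius R = A/P = 626.3/86.56 = 7.236 ft. Q_A = (1.486/0.036)·626.3·7.236^(2/3)·√0.0083 = 8811 ft³/s.
Channel B: With bottom width b = 15.9 ft and side slope z = 3: A = (b + zy)y = (15.9 + 3×23.4)×23.4 = 2015 ft²; P = b + 2y√(1+z²) = 15.9 + 2×23.4×3.162 = 163.9 ft. Hydraulic radius R = A/P = 2015/163.9 = 12.29 ft. Q_B = (1.486/0.036)·2015·12.29^(2/3)·√0.0083 = 40360 ft³/s.
The larger discharge is 40360 ft³/s and the smaller is 8811 ft³/s; the ratio is 4.58.

4.58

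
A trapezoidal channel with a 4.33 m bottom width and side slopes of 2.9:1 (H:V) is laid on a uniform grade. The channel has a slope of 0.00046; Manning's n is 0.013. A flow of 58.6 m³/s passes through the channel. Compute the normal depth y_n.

y_n = 2.44 m

Manning's equation rearranged: A R^(2/3) = nQ / (1·√S) = 0.013 × 58.6 / (√0.00046) = 35.52.
At y = 1.91 m: A R^(2/3) = 20.98 — too small.
At y = 2.88 m: A R^(2/3) = 51.21 — too large.
At y = 2.44 m: A R^(2/3) = 35.52 — ≈ 35.52.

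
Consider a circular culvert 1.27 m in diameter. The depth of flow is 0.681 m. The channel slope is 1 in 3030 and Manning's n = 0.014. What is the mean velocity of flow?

V = 0.621 m/s

For a circular section of diameter D = 1.27 m at depth y = 0.681 m, the central angle is θ = 2 arccos(1 − 2y/D) = 3.287 rad. Then A = (D²/8)(θ − sin θ) = 0.6918 m² and P = Dθ/2 = 2.087 m.
Hydraulic radius R = A/P = 0.6918/2.087 = 0.3315 m.
From Manning's equation, V = (1/n) R^(2/3) S^(1/2) = (1/0.014) × 0.3315^(2/3) × 0.00033^(1/2) = 0.621 m/s.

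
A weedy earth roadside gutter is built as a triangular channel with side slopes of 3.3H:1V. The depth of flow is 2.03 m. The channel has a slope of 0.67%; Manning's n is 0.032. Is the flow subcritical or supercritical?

For a triangular section with side slope z = 3.3: A = zy² = 3.3×2.03² = 13.6 m²; P = 2y√(1+z²) = 2×2.03×3.448 = 14 m.
Hydraulic radius R = A/P = 13.6/14 = 0.9714 m.
V = (1/n) R^(2/3) √S = (1/0.032) × 0.9714^(2/3) × √0.0067 = 2.509 m/s. Hydraulic depth D_h = A/T = 13.6/13.4 = 1.015 m.
Froude number Fr = V/√(g·D_h) = 2.509/√(9.81×1.015) = 0.795, which is less than 1, so the flow is subcritical.

subcritical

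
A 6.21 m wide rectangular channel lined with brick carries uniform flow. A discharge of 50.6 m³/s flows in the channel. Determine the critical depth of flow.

For a rectangular channel, critical depth y_c = (q²/g)^(1/3) where q = Q/b = 50.6/6.21 = 8.148 m²/s.
So y_c = (8.148²/9.81)^(1/3) = 1.89 m.

y_c = 1.89 m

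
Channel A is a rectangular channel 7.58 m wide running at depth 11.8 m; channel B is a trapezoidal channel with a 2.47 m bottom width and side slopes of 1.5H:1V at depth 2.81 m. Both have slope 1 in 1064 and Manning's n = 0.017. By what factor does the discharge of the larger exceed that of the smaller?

7.37

Channel A: Flow area A = b·y = 7.58 × 11.8 = 89.44 m². Wetted perimeter P = b + 2y = 7.58 + 2×11.8 = 31.18 m. Hydraulic radius R = A/P = 89.44/31.18 = 2.869 m. Q_A = (1/0.017)·89.44·2.869^(2/3)·√0.0009398 = 325.6 m³/s.
Channel B: With bottom width b = 2.47 m and side slope z = 1.5: A = (b + zy)y = (2.47 + 1.5×2.81)×2.81 = 18.78 m²; P = b + 2y√(1+z²) = 2.47 + 2×2.81×1.803 = 12.6 m. Hydraulic radius R = A/P = 18.78/12.6 = 1.491 m. Q_B = (1/0.017)·18.78·1.491^(2/3)·√0.0009398 = 44.21 m³/s.
The larger discharge is 325.6 m³/s and the smaller is 44.21 m³/s; the ratio is 7.37.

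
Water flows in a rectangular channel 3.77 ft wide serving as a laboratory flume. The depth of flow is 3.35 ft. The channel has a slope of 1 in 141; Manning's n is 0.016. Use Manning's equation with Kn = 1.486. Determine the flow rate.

Q = 112 ft³/s

Flow area A = b·y = 3.77 × 3.35 = 12.63 ft². Wetted perimeter P = b + 2y = 3.77 + 2×3.35 = 10.47 ft.
Hydraulic radius R = A/P = 12.63/10.47 = 1.206 ft.
Manning's equation: Q = (1.486/n) A R^(2/3) S^(1/2) = (1.486/0.016) × 12.63 × 1.206^(2/3) × 0.007092^(1/2) = 112 ft³/s.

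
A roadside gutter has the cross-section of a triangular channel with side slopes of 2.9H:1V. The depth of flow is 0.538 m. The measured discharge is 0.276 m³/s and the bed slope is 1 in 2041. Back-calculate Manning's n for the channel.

For a triangular section with side slope z = 2.9: A = zy² = 2.9×0.538² = 0.8394 m²; P = 2y√(1+z²) = 2×0.538×3.068 = 3.301 m.
Hydraulic radius R = A/P = 0.8394/3.301 = 0.2543 m.
Rearranging Manning's equation: n = (1/Q) A R^(2/3) S^(1/2) = (1/0.276) × 0.8394 × 0.2543^(2/3) × √0.00049 = 0.027.

n = 0.027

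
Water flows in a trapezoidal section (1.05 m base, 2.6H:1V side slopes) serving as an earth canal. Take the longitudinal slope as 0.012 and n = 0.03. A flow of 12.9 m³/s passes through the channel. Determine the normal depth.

y_n = 1.17 m

Manning's equation rearranged: A R^(2/3) = nQ / (1·√S) = 0.03 × 12.9 / (√0.012) = 3.533.
At y = 0.815 m: A R^(2/3) = 1.543 — too small.
At y = 1.46 m: A R^(2/3) = 5.946 — too large.
At y = 1.17 m: A R^(2/3) = 3.528 — close enough.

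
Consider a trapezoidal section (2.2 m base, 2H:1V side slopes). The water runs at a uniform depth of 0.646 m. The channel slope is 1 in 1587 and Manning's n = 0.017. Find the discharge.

With bottom width b = 2.2 m and side slope z = 2: A = (b + zy)y = (2.2 + 2×0.646)×0.646 = 2.256 m²; P = b + 2y√(1+z²) = 2.2 + 2×0.646×2.236 = 5.089 m.
Hydraulic radius R = A/P = 2.256/5.089 = 0.4433 m.
Manning's equation: Q = (1/n) A R^(2/3) S^(1/2) = (1/0.017) × 2.256 × 0.4433^(2/3) × 0.0006301^(1/2) = 1.94 m³/s.

Q = 1.94 m³/s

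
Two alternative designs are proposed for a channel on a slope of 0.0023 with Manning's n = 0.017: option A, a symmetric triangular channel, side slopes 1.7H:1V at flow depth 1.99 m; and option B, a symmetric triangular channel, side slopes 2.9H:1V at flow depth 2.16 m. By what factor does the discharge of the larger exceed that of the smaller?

2.26

Channel A: For a triangular section with side slope z = 1.7: A = zy² = 1.7×1.99² = 6.732 m²; P = 2y√(1+z²) = 2×1.99×1.972 = 7.85 m. Hydraulic radius R = A/P = 6.732/7.85 = 0.8576 m. Q_A = (1/0.017)·6.732·0.8576^(2/3)·√0.0023 = 17.14 m³/s.
Channel B: For a triangular section with side slope z = 2.9: A = zy² = 2.9×2.16² = 13.53 m²; P = 2y√(1+z²) = 2×2.16×3.068 = 13.25 m. Hydraulic radius R = A/P = 13.53/13.25 = 1.021 m. Q_B = (1/0.017)·13.53·1.021^(2/3)·√0.0023 = 38.7 m³/s.
The larger discharge is 38.7 m³/s and the smaller is 17.14 m³/s; the ratio is 2.26.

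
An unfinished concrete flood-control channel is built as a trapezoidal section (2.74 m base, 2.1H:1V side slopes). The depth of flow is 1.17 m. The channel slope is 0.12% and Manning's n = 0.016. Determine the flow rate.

With bottom width b = 2.74 m and side slope z = 2.1: A = (b + zy)y = (2.74 + 2.1×1.17)×1.17 = 6.08 m²; P = b + 2y√(1+z²) = 2.74 + 2×1.17×2.326 = 8.183 m.
Hydraulic radius R = A/P = 6.08/8.183 = 0.7431 m.
Manning's equation: Q = (1/n) A R^(2/3) S^(1/2) = (1/0.016) × 6.08 × 0.7431^(2/3) × 0.0012^(1/2) = 10.8 m³/s.

Q = 10.8 m³/s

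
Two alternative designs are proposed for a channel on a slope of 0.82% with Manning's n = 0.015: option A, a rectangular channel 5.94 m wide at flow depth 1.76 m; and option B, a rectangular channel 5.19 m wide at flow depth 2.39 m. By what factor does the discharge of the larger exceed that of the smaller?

1.28

Channel A: Flow area A = b·y = 5.94 × 1.76 = 10.45 m². Wetted perimeter P = b + 2y = 5.94 + 2×1.76 = 9.46 m. Hydraulic radius R = A/P = 10.45/9.46 = 1.105 m. Q_A = (1/0.015)·10.45·1.105^(2/3)·√0.0082 = 67.46 m³/s.
Channel B: Flow area A = b·y = 5.19 × 2.39 = 12.4 m². Wetted perimeter P = b + 2y = 5.19 + 2×2.39 = 9.97 m. Hydraulic radius R = A/P = 12.4/9.97 = 1.244 m. Q_B = (1/0.015)·12.4·1.244^(2/3)·√0.0082 = 86.62 m³/s.
The larger discharge is 86.62 m³/s and the smaller is 67.46 m³/s; the ratio is 1.28.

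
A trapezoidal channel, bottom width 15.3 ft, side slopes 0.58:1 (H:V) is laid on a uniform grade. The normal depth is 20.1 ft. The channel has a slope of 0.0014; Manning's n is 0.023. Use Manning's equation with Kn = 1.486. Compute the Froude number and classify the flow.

With bottom width b = 15.3 ft and side slope z = 0.58: A = (b + zy)y = (15.3 + 0.58×20.1)×20.1 = 541.9 ft²; P = b + 2y√(1+z²) = 15.3 + 2×20.1×1.156 = 61.77 ft.
Hydraulic radius R = A/P = 541.9/61.77 = 8.772 ft.
V = (1.486/n) R^(2/3) √S = (1.486/0.023) × 8.772^(2/3) × √0.0014 = 10.28 ft/s. Hydraulic depth D_h = A/T = 541.9/38.62 = 14.03 ft.
Froude number Fr = V/√(g·D_h) = 10.28/√(32.2×14.03) = 0.484, which is less than 1, so the flow is subcritical.

subcritical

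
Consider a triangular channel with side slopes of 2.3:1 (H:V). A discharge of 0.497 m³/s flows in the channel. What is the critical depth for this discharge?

y_c = 0.394 m

At critical depth, Q² T / (g A³) = 1, i.e. A³/T = Q²/g = 0.497²/9.81 = 0.02518.
At y = 0.285 m: A³/T = 0.004973 — low.
At y = 0.436 m: A³/T = 0.04167 — high.
At y = 0.394 m: A³/T = 0.02511 — matches.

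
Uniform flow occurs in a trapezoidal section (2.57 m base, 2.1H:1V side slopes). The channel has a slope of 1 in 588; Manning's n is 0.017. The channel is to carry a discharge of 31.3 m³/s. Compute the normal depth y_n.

Manning's equation rearranged: A R^(2/3) = nQ / (1·√S) = 0.017 × 31.3 / (√0.001701) = 12.9.
Try y = 1.39 m: A R^(2/3) = 6.816 — too small.
Try y = 2.14 m: A R^(2/3) = 17.14 — too large.
Try y = 1.88 m: A R^(2/3) = 12.92 — close enough.

y_n = 1.88 m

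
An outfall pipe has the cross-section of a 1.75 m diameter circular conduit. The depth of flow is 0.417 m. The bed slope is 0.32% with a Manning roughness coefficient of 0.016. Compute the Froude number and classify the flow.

subcritical

For a circular section of diameter D = 1.75 m at depth y = 0.417 m, the central angle is θ = 2 arccos(1 − 2y/D) = 2.04 rad. Then A = (D²/8)(θ − sin θ) = 0.4394 m² and P = Dθ/2 = 1.785 m.
Hydraulic radius R = A/P = 0.4394/1.785 = 0.2462 m.
V = (1/n) R^(2/3) √S = (1/0.016) × 0.2462^(2/3) × √0.0032 = 1.389 m/s. Hydraulic depth D_h = A/T = 0.4394/1.491 = 0.2947 m.
Froude number Fr = V/√(g·D_h) = 1.389/√(9.81×0.2947) = 0.817, which is less than 1, so the flow is subcritical.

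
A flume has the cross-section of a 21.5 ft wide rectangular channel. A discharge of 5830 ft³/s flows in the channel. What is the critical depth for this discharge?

y_c = 13.2 ft

For a rectangular channel, critical depth y_c = (q²/g)^(1/3) where q = Q/b = 5830/21.5 = 271.2 ft²/s.
So y_c = (271.2²/32.2)^(1/3) = 13.2 ft.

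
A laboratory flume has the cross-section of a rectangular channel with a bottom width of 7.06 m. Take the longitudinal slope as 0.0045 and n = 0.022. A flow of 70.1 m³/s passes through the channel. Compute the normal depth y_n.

y_n = 2.52 m

Manning's equation rearranged: A R^(2/3) = nQ / (1·√S) = 0.022 × 70.1 / (√0.0045) = 22.99.
At y = 2.16 m: A R^(2/3) = 18.54 — short.
At y = 3.08 m: A R^(2/3) = 30.3 — over.
At y = 2.52 m: A R^(2/3) = 23 — close enough.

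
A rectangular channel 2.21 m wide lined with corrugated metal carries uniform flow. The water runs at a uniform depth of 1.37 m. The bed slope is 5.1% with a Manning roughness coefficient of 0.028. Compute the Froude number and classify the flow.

supercritical

Flow area A = b·y = 2.21 × 1.37 = 3.028 m². Wetted perimeter P = b + 2y = 2.21 + 2×1.37 = 4.95 m.
Hydraulic radius R = A/P = 3.028/4.95 = 0.6117 m.
V = (1/n) R^(2/3) √S = (1/0.028) × 0.6117^(2/3) × √0.051 = 5.812 m/s. Hydraulic depth D_h = A/T = 3.028/2.21 = 1.37 m.
Froude number Fr = V/√(g·D_h) = 5.812/√(9.81×1.37) = 1.59, which is greater than 1, so the flow is supercritical.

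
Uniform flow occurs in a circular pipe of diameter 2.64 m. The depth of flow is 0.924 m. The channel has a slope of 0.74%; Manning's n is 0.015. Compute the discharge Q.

For a circular section of diameter D = 2.64 m at depth y = 0.924 m, the central angle is θ = 2 arccos(1 − 2y/D) = 2.532 rad. Then A = (D²/8)(θ − sin θ) = 1.707 m² and P = Dθ/2 = 3.343 m.
Hydraulic radius R = A/P = 1.707/3.343 = 0.5108 m.
Manning's equation: Q = (1/n) A R^(2/3) S^(1/2) = (1/0.015) × 1.707 × 0.5108^(2/3) × 0.0074^(1/2) = 6.26 m³/s.

Q = 6.26 m³/s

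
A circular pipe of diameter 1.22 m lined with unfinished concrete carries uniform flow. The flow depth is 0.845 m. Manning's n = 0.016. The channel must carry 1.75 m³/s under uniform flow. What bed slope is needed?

For a circular section of diameter D = 1.22 m at depth y = 0.845 m, the central angle is θ = 2 arccos(1 − 2y/D) = 3.933 rad. Then A = (D²/8)(θ − sin θ) = 0.8639 m² and P = Dθ/2 = 2.399 m.
Hydraulic radius R = A/P = 0.8639/2.399 = 0.3601 m.
From Manning's equation, S = [nQ / (1 A R^(2/3))]² = [0.016 × 1.75 / (1 × 0.8639 × 0.3601^(2/3))]² = 0.0041.

S = 0.0041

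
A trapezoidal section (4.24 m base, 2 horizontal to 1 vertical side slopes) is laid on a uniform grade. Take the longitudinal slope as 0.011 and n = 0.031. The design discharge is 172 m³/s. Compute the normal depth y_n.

y_n = 3.19 m

Manning's equation rearranged: A R^(2/3) = nQ / (1·√S) = 0.031 × 172 / (√0.011) = 50.84.
Try y = 4.01 m: A R^(2/3) = 83.59 — high.
Try y = 2.86 m: A R^(2/3) = 40.14 — low.
Try y = 3.19 m: A R^(2/3) = 50.7 — matches.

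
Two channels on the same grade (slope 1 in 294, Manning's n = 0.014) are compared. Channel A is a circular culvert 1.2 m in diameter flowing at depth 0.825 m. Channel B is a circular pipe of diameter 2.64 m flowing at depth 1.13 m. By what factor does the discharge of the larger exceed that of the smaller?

Channel A: For a circular section of diameter D = 1.2 m at depth y = 0.825 m, the central angle is θ = 2 arccos(1 − 2y/D) = 3.91 rad. Then A = (D²/8)(θ − sin θ) = 0.829 m² and P = Dθ/2 = 2.346 m. Hydraulic radius R = A/P = 0.829/2.346 = 0.3533 m. Q_A = (1/0.014)·0.829·0.3533^(2/3)·√0.003401 = 1.726 m³/s.
Channel B: For a circular section of diameter D = 2.64 m at depth y = 1.13 m, the central angle is θ = 2 arccos(1 − 2y/D) = 2.853 rad. Then A = (D²/8)(θ − sin θ) = 2.237 m² and P = Dθ/2 = 3.766 m. Hydraulic radius R = A/P = 2.237/3.766 = 0.5941 m. Q_B = (1/0.014)·2.237·0.5941^(2/3)·√0.003401 = 6.586 m³/s.
The larger discharge is 6.586 m³/s and the smaller is 1.726 m³/s; the ratio is 3.82.

3.82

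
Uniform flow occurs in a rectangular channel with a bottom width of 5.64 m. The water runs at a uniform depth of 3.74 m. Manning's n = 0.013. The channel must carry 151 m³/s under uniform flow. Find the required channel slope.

S = 0.0046

Flow area A = b·y = 5.64 × 3.74 = 21.09 m². Wetted perimeter P = b + 2y = 5.64 + 2×3.74 = 13.12 m.
Hydraulic radius R = A/P = 21.09/13.12 = 1.608 m.
From Manning's equation, S = [nQ / (1 A R^(2/3))]² = [0.013 × 151 / (1 × 21.09 × 1.608^(2/3))]² = 0.0046.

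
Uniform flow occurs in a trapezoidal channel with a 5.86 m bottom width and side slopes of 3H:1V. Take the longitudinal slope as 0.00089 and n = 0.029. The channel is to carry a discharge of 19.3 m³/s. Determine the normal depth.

y_n = 1.64 m

Manning's equation rearranged: A R^(2/3) = nQ / (1·√S) = 0.029 × 19.3 / (√0.00089) = 18.76.
At y = 1.38 m: A R^(2/3) = 13.3 — low.
At y = 1.9 m: A R^(2/3) = 25.2 — high.
At y = 1.64 m: A R^(2/3) = 18.71 — ≈ 18.76.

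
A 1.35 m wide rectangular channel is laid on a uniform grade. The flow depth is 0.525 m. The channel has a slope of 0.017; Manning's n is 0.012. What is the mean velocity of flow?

V = 4.82 m/s

Flow area A = b·y = 1.35 × 0.525 = 0.7088 m². Wetted perimeter P = b + 2y = 1.35 + 2×0.525 = 2.4 m.
Hydraulic radius R = A/P = 0.7088/2.4 = 0.2953 m.
From Manning's equation, V = (1/n) R^(2/3) S^(1/2) = (1/0.012) × 0.2953^(2/3) × 0.017^(1/2) = 4.82 m/s.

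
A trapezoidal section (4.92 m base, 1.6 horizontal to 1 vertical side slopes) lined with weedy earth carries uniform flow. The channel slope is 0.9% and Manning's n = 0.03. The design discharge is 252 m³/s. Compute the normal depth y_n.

y_n = 4.04 m

Manning's equation rearranged: A R^(2/3) = nQ / (1·√S) = 0.03 × 252 / (√0.009) = 79.69.
At y = 2.92 m: A R^(2/3) = 40.79 — low.
At y = 4.04 m: A R^(2/3) = 79.69 — ≈ 79.69.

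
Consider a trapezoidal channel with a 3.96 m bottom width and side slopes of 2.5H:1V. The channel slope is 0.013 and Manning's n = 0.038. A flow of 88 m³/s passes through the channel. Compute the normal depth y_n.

y_n = 2.37 m

Manning's equation rearranged: A R^(2/3) = nQ / (1·√S) = 0.038 × 88 / (√0.013) = 29.33.
Try y = 2.86 m: A R^(2/3) = 44.21 — high.
Try y = 2.12 m: A R^(2/3) = 23.1 — low.
Try y = 2.37 m: A R^(2/3) = 29.33 — matches.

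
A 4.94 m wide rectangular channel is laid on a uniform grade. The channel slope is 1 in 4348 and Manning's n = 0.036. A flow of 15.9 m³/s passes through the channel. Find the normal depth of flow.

Manning's equation rearranged: A R^(2/3) = nQ / (1·√S) = 0.036 × 15.9 / (√0.00023) = 37.74.
Trying y = 4.51 m: A R^(2/3) = 30.43 — short.
Trying y = 5.38 m: A R^(2/3) = 37.75 — matches.

y_n = 5.38 m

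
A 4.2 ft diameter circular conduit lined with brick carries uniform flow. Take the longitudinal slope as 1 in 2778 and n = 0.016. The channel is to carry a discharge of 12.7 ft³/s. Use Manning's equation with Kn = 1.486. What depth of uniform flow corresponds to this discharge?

Manning's equation rearranged: A R^(2/3) = nQ / (1.486·√S) = 0.016 × 12.7 / (1.486 × √0.00036) = 7.207.
At y = 2.4 ft: A R^(2/3) = 8.912 — too large.
At y = 2.11 ft: A R^(2/3) = 7.214 — close enough.

y_n = 2.11 ft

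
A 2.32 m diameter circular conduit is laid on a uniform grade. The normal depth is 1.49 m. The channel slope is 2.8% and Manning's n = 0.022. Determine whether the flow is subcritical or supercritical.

supercritical

For a circular section of diameter D = 2.32 m at depth y = 1.49 m, the central angle is θ = 2 arccos(1 − 2y/D) = 3.719 rad. Then A = (D²/8)(θ − sin θ) = 2.869 m² and P = Dθ/2 = 4.313 m.
Hydraulic radius R = A/P = 2.869/4.313 = 0.6651 m.
V = (1/n) R^(2/3) √S = (1/0.022) × 0.6651^(2/3) × √0.028 = 5.795 m/s. Hydraulic depth D_h = A/T = 2.869/2.224 = 1.29 m.
Froude number Fr = V/√(g·D_h) = 5.795/√(9.81×1.29) = 1.63, which is greater than 1, so the flow is supercritical.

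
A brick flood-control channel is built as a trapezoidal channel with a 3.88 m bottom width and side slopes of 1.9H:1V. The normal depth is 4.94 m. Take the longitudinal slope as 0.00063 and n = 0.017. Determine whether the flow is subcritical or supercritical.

subcritical

With bottom width b = 3.88 m and side slope z = 1.9: A = (b + zy)y = (3.88 + 1.9×4.94)×4.94 = 65.53 m²; P = b + 2y√(1+z²) = 3.88 + 2×4.94×2.147 = 25.09 m.
Hydraulic radius R = A/P = 65.53/25.09 = 2.612 m.
V = (1/n) R^(2/3) √S = (1/0.017) × 2.612^(2/3) × √0.00063 = 2.8 m/s. Hydraulic depth D_h = A/T = 65.53/22.65 = 2.893 m.
Froude number Fr = V/√(g·D_h) = 2.8/√(9.81×2.893) = 0.526, which is less than 1, so the flow is subcritical.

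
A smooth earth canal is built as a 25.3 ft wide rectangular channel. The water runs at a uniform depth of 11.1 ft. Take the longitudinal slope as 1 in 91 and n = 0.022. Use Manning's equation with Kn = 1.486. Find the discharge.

Q = 6500 ft³/s

Flow area A = b·y = 25.3 × 11.1 = 280.8 ft². Wetted perimeter P = b + 2y = 25.3 + 2×11.1 = 47.5 ft.
Hydraulic radius R = A/P = 280.8/47.5 = 5.912 ft.
Manning's equation: Q = (1.486/n) A R^(2/3) S^(1/2) = (1.486/0.022) × 280.8 × 5.912^(2/3) × 0.01099^(1/2) = 6500 ft³/s.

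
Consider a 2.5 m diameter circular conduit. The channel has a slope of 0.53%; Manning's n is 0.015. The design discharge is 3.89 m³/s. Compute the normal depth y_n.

Manning's equation rearranged: A R^(2/3) = nQ / (1·√S) = 0.015 × 3.89 / (√0.0053) = 0.8015.
At y = 0.714 m: A R^(2/3) = 0.6387 — too small.
At y = 0.91 m: A R^(2/3) = 1.016 — too large.
At y = 0.803 m: A R^(2/3) = 0.8014 — ≈ 0.8015.

y_n = 0.803 m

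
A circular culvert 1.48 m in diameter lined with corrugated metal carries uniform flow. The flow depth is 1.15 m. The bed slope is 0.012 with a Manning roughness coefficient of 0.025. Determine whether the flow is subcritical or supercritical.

subcritical

For a circular section of diameter D = 1.48 m at depth y = 1.15 m, the central angle is θ = 2 arccos(1 − 2y/D) = 4.316 rad. Then A = (D²/8)(θ − sin θ) = 1.434 m² and P = Dθ/2 = 3.194 m.
Hydraulic radius R = A/P = 1.434/3.194 = 0.4491 m.
V = (1/n) R^(2/3) √S = (1/0.025) × 0.4491^(2/3) × √0.012 = 2.57 m/s. Hydraulic depth D_h = A/T = 1.434/1.232 = 1.164 m.
Froude number Fr = V/√(g·D_h) = 2.57/√(9.81×1.164) = 0.76, which is less than 1, so the flow is subcritical.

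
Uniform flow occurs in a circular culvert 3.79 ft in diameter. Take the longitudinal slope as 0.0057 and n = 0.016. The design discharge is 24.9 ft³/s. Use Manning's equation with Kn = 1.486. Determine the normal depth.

y_n = 1.49 ft

Manning's equation rearranged: A R^(2/3) = nQ / (1.486·√S) = 0.016 × 24.9 / (1.486 × √0.0057) = 3.551.
Try y = 1.07 ft: A R^(2/3) = 1.894 — short.
Try y = 1.49 ft: A R^(2/3) = 3.553 — close enough.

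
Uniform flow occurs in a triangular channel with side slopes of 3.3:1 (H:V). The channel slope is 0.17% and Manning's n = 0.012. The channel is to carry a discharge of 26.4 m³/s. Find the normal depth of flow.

y_n = 1.65 m

Manning's equation rearranged: A R^(2/3) = nQ / (1·√S) = 0.012 × 26.4 / (√0.0017) = 7.684.
Trying y = 2.06 m: A R^(2/3) = 13.87 — high.
Trying y = 1.65 m: A R^(2/3) = 7.675 — matches.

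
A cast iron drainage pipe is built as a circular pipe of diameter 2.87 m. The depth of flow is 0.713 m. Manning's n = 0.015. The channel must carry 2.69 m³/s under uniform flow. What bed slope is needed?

S = 0.00331

For a circular section of diameter D = 2.87 m at depth y = 0.713 m, the central angle is θ = 2 arccos(1 − 2y/D) = 2.087 rad. Then A = (D²/8)(θ − sin θ) = 1.254 m² and P = Dθ/2 = 2.995 m.
Hydraulic radius R = A/P = 1.254/2.995 = 0.4185 m.
From Manning's equation, S = [nQ / (1 A R^(2/3))]² = [0.015 × 2.69 / (1 × 1.254 × 0.4185^(2/3))]² = 0.00331.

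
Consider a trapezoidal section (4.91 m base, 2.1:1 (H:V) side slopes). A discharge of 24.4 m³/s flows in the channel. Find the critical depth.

At critical depth, Q² T / (g A³) = 1, i.e. A³/T = Q²/g = 24.4²/9.81 = 60.69.
Try y = 1.46 m: A³/T = 143 — over.
Try y = 0.799 m: A³/T = 17.64 — short.
Try y = 1.15 m: A³/T = 61.37 — ≈ 60.69.

y_c = 1.15 m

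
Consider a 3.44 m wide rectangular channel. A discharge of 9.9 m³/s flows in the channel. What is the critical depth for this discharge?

For a rectangular channel, critical depth y_c = (q²/g)^(1/3) where q = Q/b = 9.9/3.44 = 2.878 m²/s.
So y_c = (2.878²/9.81)^(1/3) = 0.945 m.

y_c = 0.945 m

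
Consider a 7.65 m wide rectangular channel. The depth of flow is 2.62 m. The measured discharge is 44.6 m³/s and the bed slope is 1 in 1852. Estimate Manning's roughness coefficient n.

n = 0.014

Flow area A = b·y = 7.65 × 2.62 = 20.04 m². Wetted perimeter P = b + 2y = 7.65 + 2×2.62 = 12.89 m.
Hydraulic radius R = A/P = 20.04/12.89 = 1.555 m.
Rearranging Manning's equation: n = (1/Q) A R^(2/3) S^(1/2) = (1/44.6) × 20.04 × 1.555^(2/3) × √0.00054 = 0.014.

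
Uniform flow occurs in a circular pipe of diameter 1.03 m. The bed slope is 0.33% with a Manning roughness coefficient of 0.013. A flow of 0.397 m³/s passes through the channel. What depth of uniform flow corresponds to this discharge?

Manning's equation rearranged: A R^(2/3) = nQ / (1·√S) = 0.013 × 0.397 / (√0.0033) = 0.08984.
Try y = 0.445 m: A R^(2/3) = 0.1307 — over.
Try y = 0.363 m: A R^(2/3) = 0.08984 — matches.

y_n = 0.363 m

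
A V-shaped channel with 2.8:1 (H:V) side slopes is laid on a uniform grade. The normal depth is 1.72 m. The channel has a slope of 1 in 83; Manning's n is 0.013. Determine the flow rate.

For a triangular section with side slope z = 2.8: A = zy² = 2.8×1.72² = 8.284 m²; P = 2y√(1+z²) = 2×1.72×2.973 = 10.23 m.
Hydraulic radius R = A/P = 8.284/10.23 = 0.8099 m.
Manning's equation: Q = (1/n) A R^(2/3) S^(1/2) = (1/0.013) × 8.284 × 0.8099^(2/3) × 0.01205^(1/2) = 60.8 m³/s.

Q = 60.8 m³/s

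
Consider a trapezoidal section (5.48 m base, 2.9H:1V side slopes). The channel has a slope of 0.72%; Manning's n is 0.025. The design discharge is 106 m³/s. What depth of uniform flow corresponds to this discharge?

y_n = 2.17 m

Manning's equation rearranged: A R^(2/3) = nQ / (1·√S) = 0.025 × 106 / (√0.0072) = 31.23.
Try y = 1.92 m: A R^(2/3) = 24.34 — too small.
Try y = 2.72 m: A R^(2/3) = 50.57 — too large.
Try y = 2.17 m: A R^(2/3) = 31.35 — ≈ 31.23.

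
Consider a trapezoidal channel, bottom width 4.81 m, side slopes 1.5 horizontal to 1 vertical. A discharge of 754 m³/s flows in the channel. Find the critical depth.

At critical depth, Q² T / (g A³) = 1, i.e. A³/T = Q²/g = 754²/9.81 = 57950.
At y = 6.49 m: A³/T = 34640 — short.
At y = 7.97 m: A³/T = 83060 — over.
At y = 7.33 m: A³/T = 58020 — matches.

y_c = 7.33 m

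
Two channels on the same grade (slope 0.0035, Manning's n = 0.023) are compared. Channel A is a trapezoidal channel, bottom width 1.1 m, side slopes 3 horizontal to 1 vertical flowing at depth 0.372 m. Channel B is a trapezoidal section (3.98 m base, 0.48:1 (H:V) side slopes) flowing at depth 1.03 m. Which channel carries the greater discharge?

channel B

Channel A: With bottom width b = 1.1 m and side slope z = 3: A = (b + zy)y = (1.1 + 3×0.372)×0.372 = 0.8244 m²; P = b + 2y√(1+z²) = 1.1 + 2×0.372×3.162 = 3.453 m. Hydraulic radius R = A/P = 0.8244/3.453 = 0.2388 m. Q_A = (1/0.023)·0.8244·0.2388^(2/3)·√0.0035 = 0.8161 m³/s.
Channel B: With bottom width b = 3.98 m and side slope z = 0.48: A = (b + zy)y = (3.98 + 0.48×1.03)×1.03 = 4.609 m²; P = b + 2y√(1+z²) = 3.98 + 2×1.03×1.109 = 6.265 m. Hydraulic radius R = A/P = 4.609/6.265 = 0.7356 m. Q_B = (1/0.023)·4.609·0.7356^(2/3)·√0.0035 = 9.66 m³/s.
Q_A = 0.8161 m³/s vs Q_B = 9.66 m³/s, so channel B carries more.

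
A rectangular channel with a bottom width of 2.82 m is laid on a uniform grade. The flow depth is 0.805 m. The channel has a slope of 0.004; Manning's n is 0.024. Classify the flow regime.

Flow area A = b·y = 2.82 × 0.805 = 2.27 m². Wetted perimeter P = b + 2y = 2.82 + 2×0.805 = 4.43 m.
Hydraulic radius R = A/P = 2.27/4.43 = 0.5124 m.
V = (1/n) R^(2/3) √S = (1/0.024) × 0.5124^(2/3) × √0.004 = 1.688 m/s. Hydraulic depth D_h = A/T = 2.27/2.82 = 0.805 m.
Froude number Fr = V/√(g·D_h) = 1.688/√(9.81×0.805) = 0.601, which is less than 1, so the flow is subcritical.

subcritical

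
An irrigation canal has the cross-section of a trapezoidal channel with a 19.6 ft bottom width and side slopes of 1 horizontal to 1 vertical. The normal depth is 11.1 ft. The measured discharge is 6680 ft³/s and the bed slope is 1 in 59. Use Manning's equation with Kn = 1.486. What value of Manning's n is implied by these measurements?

With bottom width b = 19.6 ft and side slope z = 1: A = (b + zy)y = (19.6 + 1×11.1)×11.1 = 340.8 ft²; P = b + 2y√(1+z²) = 19.6 + 2×11.1×1.414 = 51 ft.
Hydraulic radius R = A/P = 340.8/51 = 6.682 ft.
Rearranging Manning's equation: n = (1.486/Q) A R^(2/3) S^(1/2) = (1.486/6680) × 340.8 × 6.682^(2/3) × √0.01695 = 0.035.

n = 0.035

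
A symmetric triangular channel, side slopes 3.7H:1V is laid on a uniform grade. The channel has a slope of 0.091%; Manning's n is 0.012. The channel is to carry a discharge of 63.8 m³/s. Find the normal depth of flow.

y_n = 2.47 m

Manning's equation rearranged: A R^(2/3) = nQ / (1·√S) = 0.012 × 63.8 / (√0.00091) = 25.38.
Trying y = 1.81 m: A R^(2/3) = 11.08 — short.
Trying y = 3.03 m: A R^(2/3) = 43.77 — over.
Trying y = 2.47 m: A R^(2/3) = 25.38 — matches.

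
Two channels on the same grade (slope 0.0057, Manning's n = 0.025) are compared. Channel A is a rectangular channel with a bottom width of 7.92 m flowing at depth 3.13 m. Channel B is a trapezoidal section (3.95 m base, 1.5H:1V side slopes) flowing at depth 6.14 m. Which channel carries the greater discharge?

Channel A: Flow area A = b·y = 7.92 × 3.13 = 24.79 m². Wetted perimeter P = b + 2y = 7.92 + 2×3.13 = 14.18 m. Hydraulic radius R = A/P = 24.79/14.18 = 1.748 m. Q_A = (1/0.025)·24.79·1.748^(2/3)·√0.0057 = 108.6 m³/s.
Channel B: With bottom width b = 3.95 m and side slope z = 1.5: A = (b + zy)y = (3.95 + 1.5×6.14)×6.14 = 80.8 m²; P = b + 2y√(1+z²) = 3.95 + 2×6.14×1.803 = 26.09 m. Hydraulic radius R = A/P = 80.8/26.09 = 3.097 m. Q_B = (1/0.025)·80.8·3.097^(2/3)·√0.0057 = 518.5 m³/s.
Q_A = 108.6 m³/s vs Q_B = 518.5 m³/s, so channel B carries more.

channel B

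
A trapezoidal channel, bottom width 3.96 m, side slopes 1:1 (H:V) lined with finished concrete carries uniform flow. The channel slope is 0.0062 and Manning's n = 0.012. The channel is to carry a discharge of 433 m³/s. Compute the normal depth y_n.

y_n = 4.5 m

Manning's equation rearranged: A R^(2/3) = nQ / (1·√S) = 0.012 × 433 / (√0.0062) = 65.99.
Try y = 5.55 m: A R^(2/3) = 102 — over.
Try y = 3.93 m: A R^(2/3) = 50.15 — short.
Try y = 4.5 m: A R^(2/3) = 65.97 — close enough.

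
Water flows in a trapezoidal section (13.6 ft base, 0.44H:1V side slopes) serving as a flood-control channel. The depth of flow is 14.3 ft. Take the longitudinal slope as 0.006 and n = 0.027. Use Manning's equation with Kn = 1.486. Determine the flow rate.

With bottom width b = 13.6 ft and side slope z = 0.44: A = (b + zy)y = (13.6 + 0.44×14.3)×14.3 = 284.5 ft²; P = b + 2y√(1+z²) = 13.6 + 2×14.3×1.093 = 44.85 ft.
Hydraulic radius R = A/P = 284.5/44.85 = 6.343 ft.
Manning's equation: Q = (1.486/n) A R^(2/3) S^(1/2) = (1.486/0.027) × 284.5 × 6.343^(2/3) × 0.006^(1/2) = 4160 ft³/s.

Q = 4160 ft³/s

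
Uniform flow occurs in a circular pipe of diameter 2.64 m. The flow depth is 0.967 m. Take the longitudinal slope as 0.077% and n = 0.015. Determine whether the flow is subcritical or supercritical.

subcritical

For a circular section of diameter D = 2.64 m at depth y = 0.967 m, the central angle is θ = 2 arccos(1 − 2y/D) = 2.6 rad. Then A = (D²/8)(θ − sin θ) = 1.816 m² and P = Dθ/2 = 3.432 m.
Hydraulic radius R = A/P = 1.816/3.432 = 0.5292 m.
V = (1/n) R^(2/3) √S = (1/0.015) × 0.5292^(2/3) × √0.00077 = 1.21 m/s. Hydraulic depth D_h = A/T = 1.816/2.544 = 0.714 m.
Froude number Fr = V/√(g·D_h) = 1.21/√(9.81×0.714) = 0.457, which is less than 1, so the flow is subcritical.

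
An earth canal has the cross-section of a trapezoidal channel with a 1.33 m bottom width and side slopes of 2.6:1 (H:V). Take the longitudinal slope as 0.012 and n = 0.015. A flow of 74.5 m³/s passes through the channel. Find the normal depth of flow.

Manning's equation rearranged: A R^(2/3) = nQ / (1·√S) = 0.015 × 74.5 / (√0.012) = 10.2.
Try y = 2.21 m: A R^(2/3) = 17.13 — high.
Try y = 1.41 m: A R^(2/3) = 5.902 — low.
Try y = 1.78 m: A R^(2/3) = 10.2 — close enough.

y_n = 1.78 m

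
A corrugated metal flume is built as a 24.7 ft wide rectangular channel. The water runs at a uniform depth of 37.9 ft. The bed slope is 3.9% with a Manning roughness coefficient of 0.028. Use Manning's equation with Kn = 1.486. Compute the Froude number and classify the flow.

supercritical

Flow area A = b·y = 24.7 × 37.9 = 936.1 ft². Wetted perimeter P = b + 2y = 24.7 + 2×37.9 = 100.5 ft.
Hydraulic radius R = A/P = 936.1/100.5 = 9.315 ft.
V = (1.486/n) R^(2/3) √S = (1.486/0.028) × 9.315^(2/3) × √0.039 = 46.4 ft/s. Hydraulic depth D_h = A/T = 936.1/24.7 = 37.9 ft.
Froude number Fr = V/√(g·D_h) = 46.4/√(32.2×37.9) = 1.33, which is greater than 1, so the flow is supercritical.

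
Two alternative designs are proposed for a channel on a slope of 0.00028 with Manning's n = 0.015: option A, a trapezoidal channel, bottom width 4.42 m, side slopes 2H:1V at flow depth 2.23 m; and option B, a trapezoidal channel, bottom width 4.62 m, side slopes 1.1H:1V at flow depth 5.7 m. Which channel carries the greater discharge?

Channel A: With bottom width b = 4.42 m and side slope z = 2: A = (b + zy)y = (4.42 + 2×2.23)×2.23 = 19.8 m²; P = b + 2y√(1+z²) = 4.42 + 2×2.23×2.236 = 14.39 m. Hydraulic radius R = A/P = 19.8/14.39 = 1.376 m. Q_A = (1/0.015)·19.8·1.376^(2/3)·√0.00028 = 27.33 m³/s.
Channel B: With bottom width b = 4.62 m and side slope z = 1.1: A = (b + zy)y = (4.62 + 1.1×5.7)×5.7 = 62.07 m²; P = b + 2y√(1+z²) = 4.62 + 2×5.7×1.487 = 21.57 m. Hydraulic radius R = A/P = 62.07/21.57 = 2.878 m. Q_B = (1/0.015)·62.07·2.878^(2/3)·√0.00028 = 140.1 m³/s.
Q_A = 27.33 m³/s vs Q_B = 140.1 m³/s, so channel B carries more.

channel B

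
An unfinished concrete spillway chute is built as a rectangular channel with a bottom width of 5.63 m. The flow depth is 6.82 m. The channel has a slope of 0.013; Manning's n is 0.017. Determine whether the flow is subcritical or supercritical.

Flow area A = b·y = 5.63 × 6.82 = 38.4 m². Wetted perimeter P = b + 2y = 5.63 + 2×6.82 = 19.27 m.
Hydraulic radius R = A/P = 38.4/19.27 = 1.993 m.
V = (1/n) R^(2/3) √S = (1/0.017) × 1.993^(2/3) × √0.013 = 10.62 m/s. Hydraulic depth D_h = A/T = 38.4/5.63 = 6.82 m.
Froude number Fr = V/√(g·D_h) = 10.62/√(9.81×6.82) = 1.3, which is greater than 1, so the flow is supercritical.

supercritical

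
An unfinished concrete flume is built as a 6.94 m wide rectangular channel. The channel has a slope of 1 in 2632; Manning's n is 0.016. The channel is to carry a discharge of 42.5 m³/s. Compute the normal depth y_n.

y_n = 3.48 m

Manning's equation rearranged: A R^(2/3) = nQ / (1·√S) = 0.016 × 42.5 / (√0.0003799) = 34.89.
At y = 4.04 m: A R^(2/3) = 42.51 — too large.
At y = 3.48 m: A R^(2/3) = 34.91 — ≈ 34.89.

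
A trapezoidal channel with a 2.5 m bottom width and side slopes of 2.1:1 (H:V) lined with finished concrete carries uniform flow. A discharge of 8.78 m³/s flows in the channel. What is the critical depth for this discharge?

y_c = 0.847 m

At critical depth, Q² T / (g A³) = 1, i.e. A³/T = Q²/g = 8.78²/9.81 = 7.858.
At y = 0.628 m: A³/T = 2.685 — too small.
At y = 0.931 m: A³/T = 11.13 — too large.
At y = 0.847 m: A³/T = 7.858 — matches.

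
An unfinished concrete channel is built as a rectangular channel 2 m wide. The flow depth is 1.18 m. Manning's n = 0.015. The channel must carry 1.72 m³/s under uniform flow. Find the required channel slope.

S = 0.000271

Flow area A = b·y = 2 × 1.18 = 2.36 m². Wetted perimeter P = b + 2y = 2 + 2×1.18 = 4.36 m.
Hydraulic radius R = A/P = 2.36/4.36 = 0.5413 m.
From Manning's equation, S = [nQ / (1 A R^(2/3))]² = [0.015 × 1.72 / (1 × 2.36 × 0.5413^(2/3))]² = 0.000271.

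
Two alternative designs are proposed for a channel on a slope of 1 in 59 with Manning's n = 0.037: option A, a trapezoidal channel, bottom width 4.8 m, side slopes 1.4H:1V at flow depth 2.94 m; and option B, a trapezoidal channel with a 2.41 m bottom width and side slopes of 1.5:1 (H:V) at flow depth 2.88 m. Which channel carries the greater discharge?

Channel A: With bottom width b = 4.8 m and side slope z = 1.4: A = (b + zy)y = (4.8 + 1.4×2.94)×2.94 = 26.21 m²; P = b + 2y√(1+z²) = 4.8 + 2×2.94×1.72 = 14.92 m. Hydraulic radius R = A/P = 26.21/14.92 = 1.757 m. Q_A = (1/0.037)·26.21·1.757^(2/3)·√0.01695 = 134.3 m³/s.
Channel B: With bottom width b = 2.41 m and side slope z = 1.5: A = (b + zy)y = (2.41 + 1.5×2.88)×2.88 = 19.38 m²; P = b + 2y√(1+z²) = 2.41 + 2×2.88×1.803 = 12.79 m. Hydraulic radius R = A/P = 19.38/12.79 = 1.515 m. Q_B = (1/0.037)·19.38·1.515^(2/3)·√0.01695 = 89.96 m³/s.
Q_A = 134.3 m³/s vs Q_B = 89.96 m³/s, so channel A carries more.

channel A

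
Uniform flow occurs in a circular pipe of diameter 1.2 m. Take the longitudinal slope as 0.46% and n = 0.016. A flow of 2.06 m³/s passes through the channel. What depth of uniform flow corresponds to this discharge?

y_n = 0.942 m

Manning's equation rearranged: A R^(2/3) = nQ / (1·√S) = 0.016 × 2.06 / (√0.0046) = 0.486.
Trying y = 0.641 m: A R^(2/3) = 0.283 — low.
Trying y = 1.12 m: A R^(2/3) = 0.5451 — high.
Trying y = 0.942 m: A R^(2/3) = 0.486 — ≈ 0.486.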